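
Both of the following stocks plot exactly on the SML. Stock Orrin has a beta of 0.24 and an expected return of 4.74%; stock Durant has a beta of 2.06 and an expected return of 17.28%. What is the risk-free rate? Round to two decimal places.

Both satisfy E(R) = R_f + β·MRP, so the slope of the SML is
MRP = (17.28% − 4.74%) / (2.06 − 0.24) = 12.54% / 1.82 = 6.8901%
R_f = E(R_Orrin) − β_Orrin·MRP = 4.74% − 0.24 × 6.8901% = 3.0864%

3.09%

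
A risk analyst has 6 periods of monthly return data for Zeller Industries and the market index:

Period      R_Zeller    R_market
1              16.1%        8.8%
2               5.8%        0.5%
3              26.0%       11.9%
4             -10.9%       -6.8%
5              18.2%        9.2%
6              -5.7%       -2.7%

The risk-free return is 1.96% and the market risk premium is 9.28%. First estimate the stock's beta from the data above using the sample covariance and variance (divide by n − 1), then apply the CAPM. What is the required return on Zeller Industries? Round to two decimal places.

19.51%

Mean R_i = (16.1 + 5.8 + 26.0 − 10.9 + 18.2 − 5.7) / 6 = 8.2500%
Mean R_m = (8.8 + 0.5 + 11.9 − 6.8 + 9.2 − 2.7) / 6 = 3.4833%
Σ(R_i − R̄_i)(R_m − R̄_m) = 538.5050  ⇒  Cov = 538.5050 / 5 = 107.7010
Σ(R_m − R̄_m)² = 284.6683  ⇒  Var(R_m) = 284.6683 / 5 = 56.9337
β = Cov / Var(R_m) = 107.7010 / 56.9337 = 1.8917
E(R) = R_f + β × MRP = 1.96% + 1.8917 × 9.28% = 19.51%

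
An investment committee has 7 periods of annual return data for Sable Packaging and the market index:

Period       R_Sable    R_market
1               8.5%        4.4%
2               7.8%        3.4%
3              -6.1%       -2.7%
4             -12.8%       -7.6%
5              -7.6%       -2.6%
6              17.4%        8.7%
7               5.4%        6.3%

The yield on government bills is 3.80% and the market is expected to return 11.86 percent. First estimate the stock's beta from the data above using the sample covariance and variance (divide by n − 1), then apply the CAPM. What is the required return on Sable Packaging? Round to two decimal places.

18.21%

Mean R_i = (8.5 + 7.8 − 6.1 − 12.8 − 7.6 + 17.4 + 5.4) / 7 = 1.8000%
Mean R_m = (4.4 + 3.4 − 2.7 − 7.6 − 2.6 + 8.7 + 6.3) / 7 = 1.4143%
Σ(R_i − R̄_i)(R_m − R̄_m) = 365.0100  ⇒  Cov = 365.0100 / 6 = 60.8350
Σ(R_m − R̄_m)² = 204.1086  ⇒  Var(R_m) = 204.1086 / 6 = 34.0181
β = Cov / Var(R_m) = 60.8350 / 34.0181 = 1.7883
MRP = 11.86% − 3.80% = 8.06%
E(R) = R_f + β × MRP = 3.80% + 1.7883 × 8.06% = 18.21%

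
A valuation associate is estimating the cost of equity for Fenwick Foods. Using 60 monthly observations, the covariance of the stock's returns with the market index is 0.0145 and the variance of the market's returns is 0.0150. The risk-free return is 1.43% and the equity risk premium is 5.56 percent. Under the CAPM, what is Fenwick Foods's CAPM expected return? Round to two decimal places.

6.80%

β = Cov(R_i, R_m) / Var(R_m) = 0.0145 / 0.0150 = 0.9667
E(R) = R_f + β × MRP = 1.43% + 0.9667 × 5.56% = 6.80%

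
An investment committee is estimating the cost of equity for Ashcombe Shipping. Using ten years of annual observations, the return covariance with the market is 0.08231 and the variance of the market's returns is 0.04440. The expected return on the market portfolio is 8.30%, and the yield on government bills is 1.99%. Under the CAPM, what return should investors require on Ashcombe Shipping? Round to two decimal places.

β = Cov(R_i, R_m) / Var(R_m) = 0.08231 / 0.04440 = 1.8538
MRP = 8.30% − 1.99% = 6.31%
E(R) = R_f + β × MRP = 1.99% + 1.8538 × 6.31% = 13.69%

13.69%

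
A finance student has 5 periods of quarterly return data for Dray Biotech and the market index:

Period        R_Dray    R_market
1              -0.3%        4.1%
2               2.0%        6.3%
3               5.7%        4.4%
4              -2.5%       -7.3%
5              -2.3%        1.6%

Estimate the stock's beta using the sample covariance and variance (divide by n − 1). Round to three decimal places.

0.402

Mean R_i = (-0.3 + 2.0 + 5.7 − 2.5 − 2.3) / 5 = 0.5200%
Mean R_m = (4.1 + 6.3 + 4.4 − 7.3 + 1.6) / 5 = 1.8200%
Σ(R_i − R̄_i)(R_m − R̄_m) = 46.2880  ⇒  Cov = 46.2880 / 4 = 11.5720
Σ(R_m − R̄_m)² = 115.1480  ⇒  Var(R_m) = 115.1480 / 4 = 28.7870
β = Cov / Var(R_m) = 11.5720 / 28.7870 = 0.4020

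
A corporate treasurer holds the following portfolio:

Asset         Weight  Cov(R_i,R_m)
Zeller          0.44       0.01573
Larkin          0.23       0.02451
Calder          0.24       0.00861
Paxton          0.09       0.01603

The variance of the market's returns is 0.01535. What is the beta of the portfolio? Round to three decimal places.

1.047

β_Zeller = 0.01573 / 0.01535 = 1.0248
β_Larkin = 0.02451 / 0.01535 = 1.5967
β_Calder = 0.00861 / 0.01535 = 0.5609
β_Paxton = 0.01603 / 0.01535 = 1.0443
β_P = Σ w_i β_i = 0.44×1.0248 + 0.23×1.5967 + 0.24×0.5609 + 0.09×1.0443 = 1.0468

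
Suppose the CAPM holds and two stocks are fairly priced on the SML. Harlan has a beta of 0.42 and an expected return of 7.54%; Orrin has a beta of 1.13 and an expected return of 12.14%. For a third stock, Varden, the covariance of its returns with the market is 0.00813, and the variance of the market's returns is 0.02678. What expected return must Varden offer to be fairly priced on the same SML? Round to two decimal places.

MRP = (12.14% − 7.54%) / (1.13 − 0.42) = 6.4789%
R_f = 7.54% − 0.42 × 6.4789% = 4.8189%
β_Varden = Cov / Var(R_m) = 0.00813 / 0.02678 = 0.3036
E(R_Varden) = R_f + β × MRP = 4.8189% + 0.3036 × 6.4789% = 6.79%

6.79%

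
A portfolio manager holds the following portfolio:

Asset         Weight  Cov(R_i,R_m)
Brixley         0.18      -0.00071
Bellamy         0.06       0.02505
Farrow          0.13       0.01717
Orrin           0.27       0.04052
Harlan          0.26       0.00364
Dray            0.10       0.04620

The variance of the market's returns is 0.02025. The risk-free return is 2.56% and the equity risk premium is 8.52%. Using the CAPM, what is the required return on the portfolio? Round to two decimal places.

11.02%

β_Brixley = -0.00071 / 0.02025 = -0.0351
β_Bellamy = 0.02505 / 0.02025 = 1.2370
β_Farrow = 0.01717 / 0.02025 = 0.8479
β_Orrin = 0.04052 / 0.02025 = 2.0010
β_Harlan = 0.00364 / 0.02025 = 0.1798
β_Dray = 0.04620 / 0.02025 = 2.2815
β_P = Σ w_i β_i = 0.18×-0.0351 + 0.06×1.2370 + 0.13×0.8479 + 0.27×2.0010 + 0.26×0.1798 + 0.10×2.2815 = 0.9933
E(R_P) = R_f + β_P × MRP = 2.56% + 0.9933 × 8.52% = 11.02%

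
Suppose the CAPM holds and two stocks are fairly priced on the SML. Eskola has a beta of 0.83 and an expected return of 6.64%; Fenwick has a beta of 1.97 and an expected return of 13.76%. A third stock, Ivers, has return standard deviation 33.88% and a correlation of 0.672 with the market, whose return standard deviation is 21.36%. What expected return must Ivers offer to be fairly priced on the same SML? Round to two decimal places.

MRP = (13.76% − 6.64%) / (1.97 − 0.83) = 6.2456%
R_f = 6.64% − 0.83 × 6.2456% = 1.4562%
β_Ivers = ρ·σ_i/σ_m = 0.672 × 33.88 / 21.36 = 1.0659
E(R_Ivers) = R_f + β × MRP = 1.4562% + 1.0659 × 6.2456% = 8.11%

8.11%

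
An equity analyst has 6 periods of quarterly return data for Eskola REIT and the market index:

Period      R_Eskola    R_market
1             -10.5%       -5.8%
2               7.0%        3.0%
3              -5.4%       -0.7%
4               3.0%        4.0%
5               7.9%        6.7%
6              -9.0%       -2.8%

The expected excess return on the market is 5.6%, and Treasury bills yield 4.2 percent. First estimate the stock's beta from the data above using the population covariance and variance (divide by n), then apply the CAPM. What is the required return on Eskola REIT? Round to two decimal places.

13.53%

Mean R_i = (-10.5 + 7.0 − 5.4 + 3.0 + 7.9 − 9.0) / 6 = -1.1667%
Mean R_m = (-5.8 + 3.0 − 0.7 + 4.0 + 6.7 − 2.8) / 6 = 0.7333%
Σ(R_i − R̄_i)(R_m − R̄_m) = 180.9433  ⇒  Cov = 180.9433 / 6 = 30.1572
Σ(R_m − R̄_m)² = 108.6333  ⇒  Var(R_m) = 108.6333 / 6 = 18.1056
β = Cov / Var(R_m) = 30.1572 / 18.1056 = 1.6656
E(R) = R_f + β × MRP = 4.2% + 1.6656 × 5.6% = 13.53%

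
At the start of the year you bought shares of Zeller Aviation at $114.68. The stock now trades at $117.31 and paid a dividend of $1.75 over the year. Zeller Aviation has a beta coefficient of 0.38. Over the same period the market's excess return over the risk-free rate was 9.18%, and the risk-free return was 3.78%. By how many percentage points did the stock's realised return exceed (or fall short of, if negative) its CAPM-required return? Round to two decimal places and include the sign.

Realised HPR = (P1 + D1 − P0) / P0 = (117.31 + 1.75 − 114.68) / 114.68 = 4.38 / 114.68 = 3.8193%
CAPM required = R_f + β·MRP = 3.78% + 0.38 × 9.18% = 7.2684%
α = realised − required = 3.8193% − 7.2684% = -3.45%

-3.45%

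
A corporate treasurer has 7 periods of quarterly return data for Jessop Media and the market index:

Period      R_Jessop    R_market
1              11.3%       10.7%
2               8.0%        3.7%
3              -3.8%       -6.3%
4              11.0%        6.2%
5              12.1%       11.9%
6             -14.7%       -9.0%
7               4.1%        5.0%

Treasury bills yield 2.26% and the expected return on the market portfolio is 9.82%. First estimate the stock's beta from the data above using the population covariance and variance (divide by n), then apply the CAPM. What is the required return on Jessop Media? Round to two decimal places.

11.14%

Mean R_i = (11.3 + 8.0 − 3.8 + 11.0 + 12.1 − 14.7 + 4.1) / 7 = 4.0000%
Mean R_m = (10.7 + 3.7 − 6.3 + 6.2 + 11.9 − 9.0 + 5.0) / 7 = 3.1714%
Σ(R_i − R̄_i)(R_m − R̄_m) = 450.6400  ⇒  Cov = 450.6400 / 7 = 64.3771
Σ(R_m − R̄_m)² = 383.5143  ⇒  Var(R_m) = 383.5143 / 7 = 54.7878
β = Cov / Var(R_m) = 64.3771 / 54.7878 = 1.1750
MRP = 9.82% − 2.26% = 7.56%
E(R) = R_f + β × MRP = 2.26% + 1.1750 × 7.56% = 11.14%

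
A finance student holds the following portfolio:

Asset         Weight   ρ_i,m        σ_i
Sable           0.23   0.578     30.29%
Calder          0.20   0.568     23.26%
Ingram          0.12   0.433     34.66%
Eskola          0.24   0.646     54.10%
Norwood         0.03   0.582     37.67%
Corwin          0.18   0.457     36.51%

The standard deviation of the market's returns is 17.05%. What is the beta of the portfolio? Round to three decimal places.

β_Sable = 0.578 × 30.29% / 17.05% = 1.0268
β_Calder = 0.568 × 23.26% / 17.05% = 0.7749
β_Ingram = 0.433 × 34.66% / 17.05% = 0.8802
β_Eskola = 0.646 × 54.10% / 17.05% = 2.0498
β_Norwood = 0.582 × 37.67% / 17.05% = 1.2859
β_Corwin = 0.457 × 36.51% / 17.05% = 0.9786
β_P = Σ w_i β_i = 0.23×1.0268 + 0.20×0.7749 + 0.12×0.8802 + 0.24×2.0498 + 0.03×1.2859 + 0.18×0.9786 = 1.2034

1.203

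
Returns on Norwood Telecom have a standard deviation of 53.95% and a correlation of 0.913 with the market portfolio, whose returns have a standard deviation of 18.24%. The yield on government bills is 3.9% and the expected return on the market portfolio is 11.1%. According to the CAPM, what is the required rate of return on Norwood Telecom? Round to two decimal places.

β = ρ × σ_i / σ_m = 0.913 × 53.95% / 18.24% = 2.7005
MRP = 11.1% − 3.9% = 7.20%
E(R) = 3.9% + 2.7005 × 7.2% = 23.34%

23.34%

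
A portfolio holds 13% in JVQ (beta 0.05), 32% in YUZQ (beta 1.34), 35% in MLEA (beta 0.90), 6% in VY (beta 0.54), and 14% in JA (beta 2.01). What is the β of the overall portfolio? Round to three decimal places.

β_P = Σ w_i β_i = 0.13×0.05 + 0.32×1.34 + 0.35×0.90 + 0.06×0.54 + 0.14×2.01 = 1.0641

1.064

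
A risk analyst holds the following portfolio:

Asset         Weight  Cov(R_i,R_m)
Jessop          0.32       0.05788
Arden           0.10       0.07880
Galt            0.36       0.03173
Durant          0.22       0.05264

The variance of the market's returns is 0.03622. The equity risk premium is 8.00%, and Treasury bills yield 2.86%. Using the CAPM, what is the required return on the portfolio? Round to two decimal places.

β_Jessop = 0.05788 / 0.03622 = 1.5980
β_Arden = 0.07880 / 0.03622 = 2.1756
β_Galt = 0.03173 / 0.03622 = 0.8760
β_Durant = 0.05264 / 0.03622 = 1.4533
β_P = Σ w_i β_i = 0.32×1.5980 + 0.10×2.1756 + 0.36×0.8760 + 0.22×1.4533 = 1.3640
E(R_P) = R_f + β_P × MRP = 2.86% + 1.3640 × 8.00% = 13.77%

13.77%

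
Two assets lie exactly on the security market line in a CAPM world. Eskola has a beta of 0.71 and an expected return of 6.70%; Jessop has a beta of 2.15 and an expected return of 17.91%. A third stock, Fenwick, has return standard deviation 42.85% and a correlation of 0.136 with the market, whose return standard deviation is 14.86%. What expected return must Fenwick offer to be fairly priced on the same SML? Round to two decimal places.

MRP = (17.91% − 6.70%) / (2.15 − 0.71) = 7.7847%
R_f = 6.70% − 0.71 × 7.7847% = 1.1729%
β_Fenwick = ρ·σ_i/σ_m = 0.136 × 42.85 / 14.86 = 0.3922
E(R_Fenwick) = R_f + β × MRP = 1.1729% + 0.3922 × 7.7847% = 4.23%

4.23%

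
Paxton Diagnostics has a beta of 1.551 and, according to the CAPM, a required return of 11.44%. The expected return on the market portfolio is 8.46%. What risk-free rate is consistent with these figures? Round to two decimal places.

3.05%

E(R) = R_f + β(E(R_m) − R_f) = R_f(1 − β) + β·E(R_m)
11.44% = R_f × (1 − 1.551) + 1.551 × 8.46%
11.44% = R_f × -0.551 + 13.12146%
R_f = (11.44% − 13.12146%) / -0.551 = 3.05%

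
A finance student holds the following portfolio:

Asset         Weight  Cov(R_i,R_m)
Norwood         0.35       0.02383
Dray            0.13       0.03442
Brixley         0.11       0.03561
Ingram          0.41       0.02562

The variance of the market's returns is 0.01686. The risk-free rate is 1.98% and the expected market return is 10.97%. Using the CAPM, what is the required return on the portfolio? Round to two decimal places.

16.50%

β_Norwood = 0.02383 / 0.01686 = 1.4134
β_Dray = 0.03442 / 0.01686 = 2.0415
β_Brixley = 0.03561 / 0.01686 = 2.1121
β_Ingram = 0.02562 / 0.01686 = 1.5196
β_P = Σ w_i β_i = 0.35×1.4134 + 0.13×2.0415 + 0.11×2.1121 + 0.41×1.5196 = 1.6155
MRP = 10.97% − 1.98% = 8.99%
E(R_P) = R_f + β_P × MRP = 1.98% + 1.6155 × 8.99% = 16.50%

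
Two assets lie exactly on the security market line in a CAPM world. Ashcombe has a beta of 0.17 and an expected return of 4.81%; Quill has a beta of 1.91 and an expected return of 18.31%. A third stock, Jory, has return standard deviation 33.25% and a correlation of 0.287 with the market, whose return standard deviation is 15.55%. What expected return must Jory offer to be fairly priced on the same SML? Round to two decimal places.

MRP = (18.31% − 4.81%) / (1.91 − 0.17) = 7.7586%
R_f = 4.81% − 0.17 × 7.7586% = 3.4910%
β_Jory = ρ·σ_i/σ_m = 0.287 × 33.25 / 15.55 = 0.6137
E(R_Jory) = R_f + β × MRP = 3.4910% + 0.6137 × 7.7586% = 8.25%

8.25%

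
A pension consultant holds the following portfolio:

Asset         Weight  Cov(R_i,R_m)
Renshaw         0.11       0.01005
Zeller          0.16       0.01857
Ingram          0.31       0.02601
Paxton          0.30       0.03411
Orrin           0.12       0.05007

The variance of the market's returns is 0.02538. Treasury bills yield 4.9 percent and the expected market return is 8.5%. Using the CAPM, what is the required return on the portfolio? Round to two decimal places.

β_Renshaw = 0.01005 / 0.02538 = 0.3960
β_Zeller = 0.01857 / 0.02538 = 0.7317
β_Ingram = 0.02601 / 0.02538 = 1.0248
β_Paxton = 0.03411 / 0.02538 = 1.3440
β_Orrin = 0.05007 / 0.02538 = 1.9728
β_P = Σ w_i β_i = 0.11×0.3960 + 0.16×0.7317 + 0.31×1.0248 + 0.30×1.3440 + 0.12×1.9728 = 1.1183
MRP = 8.5% − 4.9% = 3.60%
E(R_P) = R_f + β_P × MRP = 4.9% + 1.1183 × 3.6% = 8.93%

8.93%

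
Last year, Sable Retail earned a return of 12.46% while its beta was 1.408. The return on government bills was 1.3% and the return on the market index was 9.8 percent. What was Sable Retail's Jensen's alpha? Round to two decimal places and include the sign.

Market excess return = 9.8% − 1.3% = 8.50%
CAPM benchmark = R_f + β(R_m − R_f) = 1.3% + 1.408 × 8.5% = 13.2680%
α = actual − benchmark = 12.46% − 13.2680% = -0.81%

-0.81%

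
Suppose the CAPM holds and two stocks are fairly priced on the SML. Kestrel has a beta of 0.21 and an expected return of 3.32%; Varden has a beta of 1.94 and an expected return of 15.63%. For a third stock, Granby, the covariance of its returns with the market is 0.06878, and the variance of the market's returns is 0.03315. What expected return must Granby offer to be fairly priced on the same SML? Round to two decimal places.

MRP = (15.63% − 3.32%) / (1.94 − 0.21) = 7.1156%
R_f = 3.32% − 0.21 × 7.1156% = 1.8257%
β_Granby = Cov / Var(R_m) = 0.06878 / 0.03315 = 2.0748
E(R_Granby) = R_f + β × MRP = 1.8257% + 2.0748 × 7.1156% = 16.59%

16.59%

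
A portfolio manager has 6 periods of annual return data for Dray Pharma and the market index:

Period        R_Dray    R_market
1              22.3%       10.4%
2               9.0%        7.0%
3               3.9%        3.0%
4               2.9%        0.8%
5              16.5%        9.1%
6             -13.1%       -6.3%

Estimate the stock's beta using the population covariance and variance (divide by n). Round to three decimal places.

1.943

Mean R_i = (22.3 + 9.0 + 3.9 + 2.9 + 16.5 − 13.1) / 6 = 6.9167%
Mean R_m = (10.4 + 7.0 + 3.0 + 0.8 + 9.1 − 6.3) / 6 = 4.0000%
Σ(R_i − R̄_i)(R_m − R̄_m) = 375.6200  ⇒  Cov = 375.6200 / 6 = 62.6033
Σ(R_m − R̄_m)² = 193.3000  ⇒  Var(R_m) = 193.3000 / 6 = 32.2167
β = Cov / Var(R_m) = 62.6033 / 32.2167 = 1.9432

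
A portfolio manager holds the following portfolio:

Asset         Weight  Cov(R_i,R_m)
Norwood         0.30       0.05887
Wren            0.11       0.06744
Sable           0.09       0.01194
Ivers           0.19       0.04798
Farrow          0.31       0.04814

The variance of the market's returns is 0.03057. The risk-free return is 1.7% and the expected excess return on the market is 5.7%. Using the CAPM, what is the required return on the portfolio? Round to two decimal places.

11.06%

β_Norwood = 0.05887 / 0.03057 = 1.9257
β_Wren = 0.06744 / 0.03057 = 2.2061
β_Sable = 0.01194 / 0.03057 = 0.3906
β_Ivers = 0.04798 / 0.03057 = 1.5695
β_Farrow = 0.04814 / 0.03057 = 1.5747
β_P = Σ w_i β_i = 0.30×1.9257 + 0.11×2.2061 + 0.09×0.3906 + 0.19×1.5695 + 0.31×1.5747 = 1.6419
E(R_P) = R_f + β_P × MRP = 1.7% + 1.6419 × 5.7% = 11.06%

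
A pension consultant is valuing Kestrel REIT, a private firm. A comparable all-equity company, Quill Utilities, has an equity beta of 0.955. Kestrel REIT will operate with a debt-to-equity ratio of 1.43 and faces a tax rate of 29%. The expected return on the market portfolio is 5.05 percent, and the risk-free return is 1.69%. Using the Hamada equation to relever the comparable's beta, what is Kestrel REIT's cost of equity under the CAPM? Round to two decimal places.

β_L = β_U × [1 + (1 − t)(D/E)] = 0.955 × [1 + (1 − 0.29) × 1.43]
    = 0.955 × [1 + 0.71 × 1.43] = 0.955 × 2.0153 = 1.9246
MRP = 5.05% − 1.69% = 3.36%
E(R) = R_f + β_L × MRP = 1.69% + 1.9246 × 3.36% = 8.16%

8.16%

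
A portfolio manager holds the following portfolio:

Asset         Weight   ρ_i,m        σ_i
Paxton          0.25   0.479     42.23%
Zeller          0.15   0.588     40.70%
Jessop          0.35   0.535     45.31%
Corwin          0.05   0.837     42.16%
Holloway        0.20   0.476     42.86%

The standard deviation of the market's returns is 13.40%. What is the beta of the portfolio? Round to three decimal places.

1.715

β_Paxton = 0.479 × 42.23% / 13.40% = 1.5096
β_Zeller = 0.588 × 40.70% / 13.40% = 1.7859
β_Jessop = 0.535 × 45.31% / 13.40% = 1.8090
β_Corwin = 0.837 × 42.16% / 13.40% = 2.6334
β_Holloway = 0.476 × 42.86% / 13.40% = 1.5225
β_P = Σ w_i β_i = 0.25×1.5096 + 0.15×1.7859 + 0.35×1.8090 + 0.05×2.6334 + 0.20×1.5225 = 1.7146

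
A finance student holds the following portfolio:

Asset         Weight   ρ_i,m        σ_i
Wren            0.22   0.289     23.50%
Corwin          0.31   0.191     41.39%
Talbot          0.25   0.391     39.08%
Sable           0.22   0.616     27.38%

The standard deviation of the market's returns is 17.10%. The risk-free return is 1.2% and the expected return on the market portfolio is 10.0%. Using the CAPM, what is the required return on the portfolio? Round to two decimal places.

7.11%

β_Wren = 0.289 × 23.50% / 17.10% = 0.3972
β_Corwin = 0.191 × 41.39% / 17.10% = 0.4623
β_Talbot = 0.391 × 39.08% / 17.10% = 0.8936
β_Sable = 0.616 × 27.38% / 17.10% = 0.9863
β_P = Σ w_i β_i = 0.22×0.3972 + 0.31×0.4623 + 0.25×0.8936 + 0.22×0.9863 = 0.6711
MRP = 10.0% − 1.2% = 8.80%
E(R_P) = R_f + β_P × MRP = 1.2% + 0.6711 × 8.8% = 7.11%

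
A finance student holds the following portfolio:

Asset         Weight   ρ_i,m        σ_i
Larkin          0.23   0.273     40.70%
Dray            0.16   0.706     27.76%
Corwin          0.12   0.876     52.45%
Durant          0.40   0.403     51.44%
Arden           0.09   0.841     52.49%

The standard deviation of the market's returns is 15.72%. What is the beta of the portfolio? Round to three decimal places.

1.493

β_Larkin = 0.273 × 40.70% / 15.72% = 0.7068
β_Dray = 0.706 × 27.76% / 15.72% = 1.2467
β_Corwin = 0.876 × 52.45% / 15.72% = 2.9228
β_Durant = 0.403 × 51.44% / 15.72% = 1.3187
β_Arden = 0.841 × 52.49% / 15.72% = 2.8081
β_P = Σ w_i β_i = 0.23×0.7068 + 0.16×1.2467 + 0.12×2.9228 + 0.40×1.3187 + 0.09×2.8081 = 1.4930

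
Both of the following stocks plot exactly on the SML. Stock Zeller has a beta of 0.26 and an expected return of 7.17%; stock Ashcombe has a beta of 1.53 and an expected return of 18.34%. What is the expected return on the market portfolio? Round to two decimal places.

Both satisfy E(R) = R_f + β·MRP, so the slope of the SML is
MRP = (18.34% − 7.17%) / (1.53 − 0.26) = 11.17% / 1.27 = 8.7953%
R_f = E(R_Zeller) − β_Zeller·MRP = 7.17% − 0.26 × 8.7953% = 4.8832%
E(R_m) = R_f + MRP = 4.8832% + 8.7953% = 13.68%

13.68%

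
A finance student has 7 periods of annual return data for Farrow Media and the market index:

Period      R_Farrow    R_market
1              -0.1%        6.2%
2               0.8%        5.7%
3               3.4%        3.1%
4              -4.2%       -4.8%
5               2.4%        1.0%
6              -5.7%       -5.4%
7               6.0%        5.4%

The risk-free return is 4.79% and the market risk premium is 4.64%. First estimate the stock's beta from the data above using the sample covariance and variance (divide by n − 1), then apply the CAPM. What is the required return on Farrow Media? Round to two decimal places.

Mean R_i = (-0.1 + 0.8 + 3.4 − 4.2 + 2.4 − 5.7 + 6.0) / 7 = 0.3714%
Mean R_m = (6.2 + 5.7 + 3.1 − 4.8 + 1.0 − 5.4 + 5.4) / 7 = 1.6000%
Σ(R_i − R̄_i)(R_m − R̄_m) = 96.0600  ⇒  Cov = 96.0600 / 6 = 16.0100
Σ(R_m − R̄_m)² = 144.9800  ⇒  Var(R_m) = 144.9800 / 6 = 24.1633
β = Cov / Var(R_m) = 16.0100 / 24.1633 = 0.6626
E(R) = R_f + β × MRP = 4.79% + 0.6626 × 4.64% = 7.86%

7.86%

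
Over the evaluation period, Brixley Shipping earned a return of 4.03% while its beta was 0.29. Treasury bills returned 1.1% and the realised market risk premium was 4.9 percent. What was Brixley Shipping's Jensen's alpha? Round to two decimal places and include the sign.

CAPM benchmark = R_f + β(R_m − R_f) = 1.1% + 0.29 × 4.9% = 2.5210%
α = actual − benchmark = 4.03% − 2.5210% = +1.51%

+1.51%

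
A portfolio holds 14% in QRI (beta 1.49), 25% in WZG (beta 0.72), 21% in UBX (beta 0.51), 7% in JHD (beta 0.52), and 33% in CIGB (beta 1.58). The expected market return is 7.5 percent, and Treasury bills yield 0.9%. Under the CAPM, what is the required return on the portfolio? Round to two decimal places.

7.85%

β_P = Σ w_i β_i = 0.14×1.49 + 0.25×0.72 + 0.21×0.51 + 0.07×0.52 + 0.33×1.58 = 1.0535
MRP = 7.5% − 0.9% = 6.60%
E(R_P) = R_f + β_P × MRP = 0.9% + 1.0535 × 6.6% = 7.85%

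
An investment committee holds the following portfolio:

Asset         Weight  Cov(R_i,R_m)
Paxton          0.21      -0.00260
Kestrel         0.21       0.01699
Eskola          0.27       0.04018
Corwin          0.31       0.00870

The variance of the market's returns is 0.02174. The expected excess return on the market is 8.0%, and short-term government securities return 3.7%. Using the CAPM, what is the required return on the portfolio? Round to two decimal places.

β_Paxton = -0.00260 / 0.02174 = -0.1196
β_Kestrel = 0.01699 / 0.02174 = 0.7815
β_Eskola = 0.04018 / 0.02174 = 1.8482
β_Corwin = 0.00870 / 0.02174 = 0.4002
β_P = Σ w_i β_i = 0.21×-0.1196 + 0.21×0.7815 + 0.27×1.8482 + 0.31×0.4002 = 0.7621
E(R_P) = R_f + β_P × MRP = 3.7% + 0.7621 × 8.0% = 9.80%

9.80%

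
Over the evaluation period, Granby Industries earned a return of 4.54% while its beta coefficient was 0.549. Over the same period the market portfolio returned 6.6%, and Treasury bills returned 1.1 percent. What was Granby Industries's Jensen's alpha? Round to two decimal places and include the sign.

+0.42%

Market excess return = 6.6% − 1.1% = 5.50%
CAPM benchmark = R_f + β(R_m − R_f) = 1.1% + 0.549 × 5.5% = 4.1195%
α = actual − benchmark = 4.54% − 4.1195% = +0.42%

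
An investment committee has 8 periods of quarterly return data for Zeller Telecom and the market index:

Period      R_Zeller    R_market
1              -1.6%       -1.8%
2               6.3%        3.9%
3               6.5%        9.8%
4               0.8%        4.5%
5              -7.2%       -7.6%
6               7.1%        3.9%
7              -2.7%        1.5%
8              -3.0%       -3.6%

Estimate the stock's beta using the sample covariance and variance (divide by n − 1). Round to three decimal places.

0.841

Mean R_i = (-1.6 + 6.3 + 6.5 + 0.8 − 7.2 + 7.1 − 2.7 − 3.0) / 8 = 0.7750%
Mean R_m = (-1.8 + 3.9 + 9.8 + 4.5 − 7.6 + 3.9 + 1.5 − 3.6) / 8 = 1.3250%
Σ(R_i − R̄_i)(R_m − R̄_m) = 175.6950  ⇒  Cov = 175.6950 / 7 = 25.0993
Σ(R_m − R̄_m)² = 208.8750  ⇒  Var(R_m) = 208.8750 / 7 = 29.8393
β = Cov / Var(R_m) = 25.0993 / 29.8393 = 0.8411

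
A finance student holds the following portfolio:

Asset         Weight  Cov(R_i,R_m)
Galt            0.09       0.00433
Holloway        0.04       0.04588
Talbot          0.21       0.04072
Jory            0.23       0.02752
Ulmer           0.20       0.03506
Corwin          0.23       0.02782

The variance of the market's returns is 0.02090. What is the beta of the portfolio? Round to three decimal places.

β_Galt = 0.00433 / 0.02090 = 0.2072
β_Holloway = 0.04588 / 0.02090 = 2.1952
β_Talbot = 0.04072 / 0.02090 = 1.9483
β_Jory = 0.02752 / 0.02090 = 1.3167
β_Ulmer = 0.03506 / 0.02090 = 1.6775
β_Corwin = 0.02782 / 0.02090 = 1.3311
β_P = Σ w_i β_i = 0.09×0.2072 + 0.04×2.1952 + 0.21×1.9483 + 0.23×1.3167 + 0.20×1.6775 + 0.23×1.3311 = 1.4601

1.460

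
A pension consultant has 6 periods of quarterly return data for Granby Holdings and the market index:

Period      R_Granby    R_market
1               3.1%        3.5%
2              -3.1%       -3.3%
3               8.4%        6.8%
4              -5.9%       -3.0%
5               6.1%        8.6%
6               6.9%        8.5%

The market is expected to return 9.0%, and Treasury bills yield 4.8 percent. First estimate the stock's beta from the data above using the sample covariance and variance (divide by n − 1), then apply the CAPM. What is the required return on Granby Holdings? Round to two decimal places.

9.06%

Mean R_i = (3.1 − 3.1 + 8.4 − 5.9 + 6.1 + 6.9) / 6 = 2.5833%
Mean R_m = (3.5 − 3.3 + 6.8 − 3.0 + 8.6 + 8.5) / 6 = 3.5167%
Σ(R_i − R̄_i)(R_m − R̄_m) = 152.5017  ⇒  Cov = 152.5017 / 5 = 30.5003
Σ(R_m − R̄_m)² = 150.3883  ⇒  Var(R_m) = 150.3883 / 5 = 30.0777
β = Cov / Var(R_m) = 30.5003 / 30.0777 = 1.0141
MRP = 9.0% − 4.8% = 4.20%
E(R) = R_f + β × MRP = 4.8% + 1.0141 × 4.2% = 9.06%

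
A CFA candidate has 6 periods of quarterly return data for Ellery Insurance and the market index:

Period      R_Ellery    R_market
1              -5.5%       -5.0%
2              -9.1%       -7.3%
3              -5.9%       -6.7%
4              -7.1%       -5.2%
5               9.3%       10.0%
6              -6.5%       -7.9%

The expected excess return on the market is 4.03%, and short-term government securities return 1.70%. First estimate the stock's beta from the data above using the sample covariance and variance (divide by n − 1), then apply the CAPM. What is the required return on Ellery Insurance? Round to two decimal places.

Mean R_i = (-5.5 − 9.1 − 5.9 − 7.1 + 9.3 − 6.5) / 6 = -4.1333%
Mean R_m = (-5.0 − 7.3 − 6.7 − 5.2 + 10.0 − 7.9) / 6 = -3.6833%
Σ(R_i − R̄_i)(R_m − R̄_m) = 223.3833  ⇒  Cov = 223.3833 / 5 = 44.6767
Σ(R_m − R̄_m)² = 231.2283  ⇒  Var(R_m) = 231.2283 / 5 = 46.2457
β = Cov / Var(R_m) = 44.6767 / 46.2457 = 0.9661
E(R) = R_f + β × MRP = 1.70% + 0.9661 × 4.03% = 5.59%

5.59%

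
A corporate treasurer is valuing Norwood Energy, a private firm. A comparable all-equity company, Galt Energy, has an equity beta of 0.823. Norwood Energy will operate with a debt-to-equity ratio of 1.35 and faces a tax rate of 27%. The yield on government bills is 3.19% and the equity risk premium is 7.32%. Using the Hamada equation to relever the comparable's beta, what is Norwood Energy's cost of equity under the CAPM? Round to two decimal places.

β_L = β_U × [1 + (1 − t)(D/E)] = 0.823 × [1 + (1 − 0.27) × 1.35]
    = 0.823 × [1 + 0.73 × 1.35] = 0.823 × 1.9855 = 1.6341
E(R) = R_f + β_L × MRP = 3.19% + 1.6341 × 7.32% = 15.15%

15.15%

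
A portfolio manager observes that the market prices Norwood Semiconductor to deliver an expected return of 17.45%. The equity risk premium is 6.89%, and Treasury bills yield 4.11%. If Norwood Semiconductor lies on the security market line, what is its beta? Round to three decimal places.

1.936

β = (E(R) − R_f) / MRP = (17.45% − 4.11%) / 6.89% = 13.34% / 6.89% = 1.936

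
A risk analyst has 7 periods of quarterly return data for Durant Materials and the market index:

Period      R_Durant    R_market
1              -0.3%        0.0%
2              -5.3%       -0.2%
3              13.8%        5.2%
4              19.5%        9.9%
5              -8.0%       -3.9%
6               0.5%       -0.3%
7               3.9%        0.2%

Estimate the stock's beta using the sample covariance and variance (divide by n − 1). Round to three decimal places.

Mean R_i = (-0.3 − 5.3 + 13.8 + 19.5 − 8.0 + 0.5 + 3.9) / 7 = 3.4429%
Mean R_m = (0.0 − 0.2 + 5.2 + 9.9 − 3.9 − 0.3 + 0.2) / 7 = 1.5571%
Σ(R_i − R̄_i)(R_m − R̄_m) = 260.1729  ⇒  Cov = 260.1729 / 6 = 43.3622
Σ(R_m − R̄_m)² = 123.4571  ⇒  Var(R_m) = 123.4571 / 6 = 20.5762
β = Cov / Var(R_m) = 43.3622 / 20.5762 = 2.1074

2.107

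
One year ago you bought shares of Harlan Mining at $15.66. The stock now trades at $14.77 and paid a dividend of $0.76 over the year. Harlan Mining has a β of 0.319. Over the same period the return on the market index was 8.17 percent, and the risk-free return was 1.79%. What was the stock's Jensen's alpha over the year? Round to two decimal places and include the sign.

-4.66%

Realised HPR = (P1 + D1 − P0) / P0 = (14.77 + 0.76 − 15.66) / 15.66 = -0.13 / 15.66 = -0.8301%
MRP = 8.17% − 1.79% = 6.38%
CAPM required = R_f + β·MRP = 1.79% + 0.319 × 6.38% = 3.82522%
α = realised − required = -0.8301% − 3.82522% = -4.66%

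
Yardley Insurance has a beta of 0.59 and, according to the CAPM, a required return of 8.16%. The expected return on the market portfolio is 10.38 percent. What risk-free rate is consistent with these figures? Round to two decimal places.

E(R) = R_f + β(E(R_m) − R_f) = R_f(1 − β) + β·E(R_m)
8.16% = R_f × (1 − 0.59) + 0.59 × 10.38%
8.16% = R_f × 0.41 + 6.1242%
R_f = (8.16% − 6.1242%) / 0.41 = 4.97%

4.97%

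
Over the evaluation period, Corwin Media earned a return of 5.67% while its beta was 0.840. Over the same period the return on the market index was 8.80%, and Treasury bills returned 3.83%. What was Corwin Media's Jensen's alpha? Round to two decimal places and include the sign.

Market excess return = 8.80% − 3.83% = 4.97%
CAPM benchmark = R_f + β(R_m − R_f) = 3.83% + 0.840 × 4.97% = 8.00480%
α = actual − benchmark = 5.67% − 8.00480% = -2.33%

-2.33%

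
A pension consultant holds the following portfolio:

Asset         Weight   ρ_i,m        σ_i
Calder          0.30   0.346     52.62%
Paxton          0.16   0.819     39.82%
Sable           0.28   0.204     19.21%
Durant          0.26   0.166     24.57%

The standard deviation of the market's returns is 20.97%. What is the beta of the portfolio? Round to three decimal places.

0.612

β_Calder = 0.346 × 52.62% / 20.97% = 0.8682
β_Paxton = 0.819 × 39.82% / 20.97% = 1.5552
β_Sable = 0.204 × 19.21% / 20.97% = 0.1869
β_Durant = 0.166 × 24.57% / 20.97% = 0.1945
β_P = Σ w_i β_i = 0.30×0.8682 + 0.16×1.5552 + 0.28×0.1869 + 0.26×0.1945 = 0.6122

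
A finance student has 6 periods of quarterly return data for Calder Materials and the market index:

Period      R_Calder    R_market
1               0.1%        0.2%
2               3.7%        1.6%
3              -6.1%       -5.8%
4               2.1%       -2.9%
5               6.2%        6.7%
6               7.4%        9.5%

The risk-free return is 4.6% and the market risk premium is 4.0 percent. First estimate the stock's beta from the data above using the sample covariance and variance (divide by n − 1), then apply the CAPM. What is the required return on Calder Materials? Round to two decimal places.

Mean R_i = (0.1 + 3.7 − 6.1 + 2.1 + 6.2 + 7.4) / 6 = 2.2333%
Mean R_m = (0.2 + 1.6 − 5.8 − 2.9 + 6.7 + 9.5) / 6 = 1.5500%
Σ(R_i − R̄_i)(R_m − R̄_m) = 126.3000  ⇒  Cov = 126.3000 / 5 = 25.2600
Σ(R_m − R̄_m)² = 165.3750  ⇒  Var(R_m) = 165.3750 / 5 = 33.0750
β = Cov / Var(R_m) = 25.2600 / 33.0750 = 0.7637
E(R) = R_f + β × MRP = 4.6% + 0.7637 × 4.0% = 7.65%

7.65%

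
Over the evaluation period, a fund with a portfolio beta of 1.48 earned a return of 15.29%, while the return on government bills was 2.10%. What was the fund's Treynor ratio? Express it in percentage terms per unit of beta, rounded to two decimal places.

8.91%

Treynor = (R_P − R_f) / β_P = (15.29% − 2.10%) / 1.4800 = 13.19% / 1.4800 = 8.91%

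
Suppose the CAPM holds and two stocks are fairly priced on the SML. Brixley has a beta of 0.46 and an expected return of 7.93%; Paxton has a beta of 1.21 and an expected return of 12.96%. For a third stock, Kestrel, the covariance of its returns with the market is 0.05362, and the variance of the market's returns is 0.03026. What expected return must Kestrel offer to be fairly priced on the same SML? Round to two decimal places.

16.73%

MRP = (12.96% − 7.93%) / (1.21 − 0.46) = 6.7067%
R_f = 7.93% − 0.46 × 6.7067% = 4.8449%
β_Kestrel = Cov / Var(R_m) = 0.05362 / 0.03026 = 1.7720
E(R_Kestrel) = R_f + β × MRP = 4.8449% + 1.7720 × 6.7067% = 16.73%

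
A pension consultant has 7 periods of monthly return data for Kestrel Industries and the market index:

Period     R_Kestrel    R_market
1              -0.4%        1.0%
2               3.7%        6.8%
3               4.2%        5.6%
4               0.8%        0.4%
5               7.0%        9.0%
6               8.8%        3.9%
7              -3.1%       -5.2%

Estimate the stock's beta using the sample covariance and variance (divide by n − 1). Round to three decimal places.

Mean R_i = (-0.4 + 3.7 + 4.2 + 0.8 + 7.0 + 8.8 − 3.1) / 7 = 3.0000%
Mean R_m = (1.0 + 6.8 + 5.6 + 0.4 + 9.0 + 3.9 − 5.2) / 7 = 3.0714%
Σ(R_i − R̄_i)(R_m − R̄_m) = 97.5400  ⇒  Cov = 97.5400 / 6 = 16.2567
Σ(R_m − R̄_m)² = 135.9743  ⇒  Var(R_m) = 135.9743 / 6 = 22.6624
β = Cov / Var(R_m) = 16.2567 / 22.6624 = 0.7173

0.717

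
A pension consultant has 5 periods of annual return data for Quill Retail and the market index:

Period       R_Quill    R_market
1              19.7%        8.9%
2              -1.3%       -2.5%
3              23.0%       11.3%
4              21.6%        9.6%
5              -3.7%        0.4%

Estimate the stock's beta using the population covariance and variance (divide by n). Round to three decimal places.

Mean R_i = (19.7 − 1.3 + 23.0 + 21.6 − 3.7) / 5 = 11.8600%
Mean R_m = (8.9 − 2.5 + 11.3 + 9.6 + 0.4) / 5 = 5.5400%
Σ(R_i − R̄_i)(R_m − R̄_m) = 315.8380  ⇒  Cov = 315.8380 / 5 = 63.1676
Σ(R_m − R̄_m)² = 152.0120  ⇒  Var(R_m) = 152.0120 / 5 = 30.4024
β = Cov / Var(R_m) = 63.1676 / 30.4024 = 2.0777

2.078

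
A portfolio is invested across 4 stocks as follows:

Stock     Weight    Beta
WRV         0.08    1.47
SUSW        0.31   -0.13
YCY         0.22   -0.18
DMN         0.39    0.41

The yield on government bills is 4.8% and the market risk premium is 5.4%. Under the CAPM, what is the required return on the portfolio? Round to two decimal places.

5.87%

β_P = Σ w_i β_i = 0.08×1.47 + 0.31×-0.13 + 0.22×-0.18 + 0.39×0.41 = 0.1976
E(R_P) = R_f + β_P × MRP = 4.8% + 0.1976 × 5.4% = 5.87%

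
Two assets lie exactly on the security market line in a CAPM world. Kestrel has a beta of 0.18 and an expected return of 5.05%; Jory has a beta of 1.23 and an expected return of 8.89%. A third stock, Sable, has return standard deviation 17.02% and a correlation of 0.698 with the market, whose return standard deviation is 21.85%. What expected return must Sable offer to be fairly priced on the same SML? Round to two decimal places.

6.38%

MRP = (8.89% − 5.05%) / (1.23 − 0.18) = 3.6571%
R_f = 5.05% − 0.18 × 3.6571% = 4.3917%
β_Sable = ρ·σ_i/σ_m = 0.698 × 17.02 / 21.85 = 0.5437
E(R_Sable) = R_f + β × MRP = 4.3917% + 0.5437 × 3.6571% = 6.38%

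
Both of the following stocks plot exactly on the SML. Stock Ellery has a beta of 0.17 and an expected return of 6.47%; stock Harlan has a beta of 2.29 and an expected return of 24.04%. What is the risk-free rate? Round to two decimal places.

Both satisfy E(R) = R_f + β·MRP, so the slope of the SML is
MRP = (24.04% − 6.47%) / (2.29 − 0.17) = 17.57% / 2.12 = 8.2877%
R_f = E(R_Ellery) − β_Ellery·MRP = 6.47% − 0.17 × 8.2877% = 5.0611%

5.06%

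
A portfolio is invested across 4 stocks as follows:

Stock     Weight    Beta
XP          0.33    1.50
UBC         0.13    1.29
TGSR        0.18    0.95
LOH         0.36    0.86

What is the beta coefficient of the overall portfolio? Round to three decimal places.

1.143

β_P = Σ w_i β_i = 0.33×1.50 + 0.13×1.29 + 0.18×0.95 + 0.36×0.86 = 1.1433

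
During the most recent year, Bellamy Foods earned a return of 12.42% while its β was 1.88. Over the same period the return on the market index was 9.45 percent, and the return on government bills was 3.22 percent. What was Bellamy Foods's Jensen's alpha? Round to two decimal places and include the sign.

Market excess return = 9.45% − 3.22% = 6.23%
CAPM benchmark = R_f + β(R_m − R_f) = 3.22% + 1.88 × 6.23% = 14.9324%
α = actual − benchmark = 12.42% − 14.9324% = -2.51%

-2.51%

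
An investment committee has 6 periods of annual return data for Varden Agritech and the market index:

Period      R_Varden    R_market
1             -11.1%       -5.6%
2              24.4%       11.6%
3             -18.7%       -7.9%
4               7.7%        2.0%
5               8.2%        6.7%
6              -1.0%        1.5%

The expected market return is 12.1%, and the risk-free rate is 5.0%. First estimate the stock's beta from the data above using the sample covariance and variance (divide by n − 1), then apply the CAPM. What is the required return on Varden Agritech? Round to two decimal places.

19.54%

Mean R_i = (-11.1 + 24.4 − 18.7 + 7.7 + 8.2 − 1.0) / 6 = 1.5833%
Mean R_m = (-5.6 + 11.6 − 7.9 + 2.0 + 6.7 + 1.5) / 6 = 1.3833%
Σ(R_i − R̄_i)(R_m − R̄_m) = 548.6283  ⇒  Cov = 548.6283 / 5 = 109.7257
Σ(R_m − R̄_m)² = 267.9883  ⇒  Var(R_m) = 267.9883 / 5 = 53.5977
β = Cov / Var(R_m) = 109.7257 / 53.5977 = 2.0472
MRP = 12.1% − 5.0% = 7.10%
E(R) = R_f + β × MRP = 5.0% + 2.0472 × 7.1% = 19.54%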